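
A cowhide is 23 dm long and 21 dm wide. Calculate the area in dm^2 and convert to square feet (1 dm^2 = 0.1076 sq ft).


Area = 23 x 21 = 483 dm^2
Conversion: 483 x 0.1076 = 51.97 sq ft


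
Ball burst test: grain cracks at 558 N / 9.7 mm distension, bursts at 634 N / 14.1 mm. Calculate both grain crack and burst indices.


Crack index = 558 / 9.7 = 57.5 N/mm
Burst index = 634 / 14.1 = 45.0 N/mm


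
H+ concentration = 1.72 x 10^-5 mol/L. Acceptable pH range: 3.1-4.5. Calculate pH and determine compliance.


pH = -log10(1.72 x 10^-5) = 4.76
Range: 3.1 to 4.5
Compliant: No


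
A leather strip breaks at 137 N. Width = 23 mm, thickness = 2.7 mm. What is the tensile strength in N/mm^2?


Cross-sectional area = 23 x 2.7 = 62.1 mm^2
Tensile strength = 137 / 62.1 = 2.21 N/mm^2


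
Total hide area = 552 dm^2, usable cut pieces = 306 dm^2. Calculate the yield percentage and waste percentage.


Yield = 55.4%
Waste = 44.6%

Yield = 306 / 552 x 100 = 55.4%
Waste = 552 - 306 = 246 dm^2
Waste% = 100 - 55.4 = 44.6%


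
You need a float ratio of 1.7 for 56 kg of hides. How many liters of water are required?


95.2 L

Water = hide weight x target ratio
Water = 56 x 1.7 = 95.2 L


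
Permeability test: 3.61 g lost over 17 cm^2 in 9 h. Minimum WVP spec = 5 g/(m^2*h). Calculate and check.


WVP = 3.61 / (17 x 9) x 10000 = 235.95 g/(m^2*h)
Minimum: 5 g/(m^2*h)
Meets spec: Yes


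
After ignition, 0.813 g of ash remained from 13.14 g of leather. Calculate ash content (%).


Ash% = 0.813 / 13.14 x 100
Ash% = 6.19%


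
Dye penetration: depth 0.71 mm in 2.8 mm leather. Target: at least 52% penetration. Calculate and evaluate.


Penetration = 0.71 / 2.8 x 100 = 25.4%
Target: 52%
Meets target: No


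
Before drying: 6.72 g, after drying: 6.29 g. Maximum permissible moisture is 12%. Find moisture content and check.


MC = (6.72 - 6.29) / 6.72 x 100 = 6.4%
Maximum: 12%
Acceptable: Yes


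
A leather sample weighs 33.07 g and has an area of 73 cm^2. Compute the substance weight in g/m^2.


Substance weight = mass / area x 10000
SW = 33.07 / 73 x 10000
SW = 4530.1 g/m^2


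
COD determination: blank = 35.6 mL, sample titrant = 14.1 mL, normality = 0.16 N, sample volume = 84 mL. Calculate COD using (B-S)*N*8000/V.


327.6 mg/L

COD = (35.6 - 14.1) x 0.16 x 8000 / 84
COD = 21.5 x 0.16 x 8000 / 84
COD = 327.6 mg/L


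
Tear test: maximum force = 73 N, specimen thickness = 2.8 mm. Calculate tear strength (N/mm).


Tear strength = force / thickness
Tear = 73 / 2.8 = 26.1 N/mm


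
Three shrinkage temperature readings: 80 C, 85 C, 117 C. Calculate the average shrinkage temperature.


94.0 C

Average = (80 + 85 + 117) / 3
Average = 282 / 3 = 94.0 C


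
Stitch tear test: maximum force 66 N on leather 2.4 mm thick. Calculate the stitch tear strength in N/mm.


27.5 N/mm


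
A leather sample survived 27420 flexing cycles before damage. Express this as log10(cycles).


4.44

log10(27420) = 4.44


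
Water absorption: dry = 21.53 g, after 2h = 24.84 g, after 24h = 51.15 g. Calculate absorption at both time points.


2h absorption = 15.4%
24h absorption = 137.6%

WA (2h) = (24.84 - 21.53) / 21.53 x 100 = 15.4%
WA (24h) = (51.15 - 21.53) / 21.53 x 100 = 137.6%


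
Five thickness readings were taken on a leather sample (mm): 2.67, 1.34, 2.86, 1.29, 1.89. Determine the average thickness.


Sum = 2.67 + 1.34 + 2.86 + 1.29 + 1.89 = 10.05
Average = 10.05 / 5 = 2.01 mm


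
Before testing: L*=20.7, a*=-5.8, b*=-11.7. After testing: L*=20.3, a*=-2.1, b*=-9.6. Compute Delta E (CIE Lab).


dL = 20.3 - 20.7 = -0.4
da = -2.1 - (-5.8) = 3.7
db = -9.6 - (-11.7) = 2.1
dE = sqrt((-0.4)^2 + (3.7)^2 + (2.1)^2) = 4.27


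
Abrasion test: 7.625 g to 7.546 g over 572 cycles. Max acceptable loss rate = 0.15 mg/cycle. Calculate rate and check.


Loss = 7.625 - 7.546 = 0.079 g
Rate = 0.079 g / 572 cycles x 1000 = 0.138 mg/cycle
Max = 0.15 mg/cycle
Passes: Yes


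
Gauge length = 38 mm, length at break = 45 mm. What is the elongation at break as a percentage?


Extension = 45 - 38 = 7 mm
Elongation = 7 / 38 x 100 = 18.4%


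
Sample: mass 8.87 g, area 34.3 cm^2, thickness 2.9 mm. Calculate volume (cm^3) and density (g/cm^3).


Volume = 9.947 cm^3
Density = 0.892 g/cm^3

Thickness in cm = 2.9 / 10 = 0.29 cm
Volume = 34.3 x 0.29 = 9.947 cm^3
Density = 8.87 / 9.947 = 0.892 g/cm^3


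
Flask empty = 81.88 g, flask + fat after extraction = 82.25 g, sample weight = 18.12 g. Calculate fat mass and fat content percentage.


Fat mass = 82.25 - 81.88 = 0.37 g
Fat% = 0.37 / 18.12 x 100 = 2.0%


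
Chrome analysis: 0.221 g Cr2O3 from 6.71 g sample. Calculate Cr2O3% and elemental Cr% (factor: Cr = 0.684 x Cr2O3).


Cr2O3% = 0.221 / 6.71 x 100 = 3.29%
Cr% = 3.29 x 0.684 = 2.25%


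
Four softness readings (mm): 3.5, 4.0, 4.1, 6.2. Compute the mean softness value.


Sum = 3.5 + 4.0 + 4.1 + 6.2
Mean = 17.8 / 4 = 4.45 mm


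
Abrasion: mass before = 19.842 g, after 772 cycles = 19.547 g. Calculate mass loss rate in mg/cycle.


Mass loss = 19.842 - 19.547 = 0.295 g
Rate = 0.295 / 772 x 1000 = 0.382 mg/cycle


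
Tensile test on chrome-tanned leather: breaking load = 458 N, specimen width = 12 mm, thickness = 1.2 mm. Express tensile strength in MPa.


Cross-section = 12 x 1.2 = 14.4 mm^2
TS = 458 / 14.4 = 31.81 MPa
(1 N/mm^2 = 1 MPa)


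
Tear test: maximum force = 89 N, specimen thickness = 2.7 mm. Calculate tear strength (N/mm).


33.0 N/mm


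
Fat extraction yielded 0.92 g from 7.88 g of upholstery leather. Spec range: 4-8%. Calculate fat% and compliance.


Fat% = 0.92 / 7.88 x 100 = 11.7%
Spec range: 4-8%
Compliant: No


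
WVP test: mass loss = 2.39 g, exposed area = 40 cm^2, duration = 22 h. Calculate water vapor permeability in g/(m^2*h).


27.16 g/(m^2*h)

WVP = mass_loss / (area x time) x 10000
WVP = 2.39 / (40 x 22) x 10000
WVP = 2.39 / 880 x 10000 = 27.16 g/(m^2*h)


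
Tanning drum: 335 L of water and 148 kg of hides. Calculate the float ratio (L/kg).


Float ratio = water / hide weight
Ratio = 335 / 148 = 2.3


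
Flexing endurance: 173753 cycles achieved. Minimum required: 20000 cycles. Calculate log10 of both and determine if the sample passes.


Achieved: log10 = 5.24
Required: log10 = 4.30
Passes: Yes

log10(173753) = 5.24
log10(20000) = 4.30
Passes: Yes


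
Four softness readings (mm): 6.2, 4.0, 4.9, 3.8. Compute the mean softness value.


Sum = 6.2 + 4.0 + 4.9 + 3.8
Mean = 18.9 / 4 = 4.73 mm


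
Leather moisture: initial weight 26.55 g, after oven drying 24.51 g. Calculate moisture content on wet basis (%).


7.7%

Moisture = 26.55 - 24.51 = 2.04 g
MC = 2.04 / 26.55 x 100 = 7.7%


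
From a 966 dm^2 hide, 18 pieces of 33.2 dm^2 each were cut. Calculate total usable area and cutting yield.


Total usable = 18 x 33.2 = 597.6 dm^2
Yield = 597.6 / 966 x 100 = 61.9%


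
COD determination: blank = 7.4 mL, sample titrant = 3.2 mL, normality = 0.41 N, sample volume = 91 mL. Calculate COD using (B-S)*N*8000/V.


151.4 mg/L

COD = (7.4 - 3.2) x 0.41 x 8000 / 91
COD = 4.2 x 0.41 x 8000 / 91
COD = 151.4 mg/L


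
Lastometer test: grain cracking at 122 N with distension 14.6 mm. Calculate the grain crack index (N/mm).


Grain crack index = force / distension
Index = 122 / 14.6 = 8.4 N/mm


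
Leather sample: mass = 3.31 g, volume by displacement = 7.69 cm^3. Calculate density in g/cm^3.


Density = mass / volume
Density = 3.31 / 7.69 = 0.430 g/cm^3


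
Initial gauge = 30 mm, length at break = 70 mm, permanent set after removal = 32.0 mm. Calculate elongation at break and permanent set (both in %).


Elongation at break = (70 - 30) / 30 x 100 = 133.3%
Permanent set = (32.0 - 30) / 30 x 100 = 6.7%


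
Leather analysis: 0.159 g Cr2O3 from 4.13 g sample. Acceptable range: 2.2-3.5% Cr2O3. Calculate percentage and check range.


Cr2O3% = 0.159 / 4.13 x 100 = 3.85%
Acceptable range: 2.2 to 3.5%
Within range: No


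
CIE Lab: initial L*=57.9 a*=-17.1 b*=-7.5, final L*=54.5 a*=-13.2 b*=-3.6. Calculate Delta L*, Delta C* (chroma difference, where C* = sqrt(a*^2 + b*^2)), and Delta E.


Delta L* = -3.4
Delta C* = -4.99
Delta E = 6.48


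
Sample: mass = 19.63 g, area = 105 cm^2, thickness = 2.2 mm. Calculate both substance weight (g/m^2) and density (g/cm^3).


SW = 19.63 / 105 x 10000 = 1869.5 g/m^2
Volume = 105 x 2.2 / 10 = 23.10 cm^3
Density = 19.63 / 23.10 = 0.850 g/cm^3


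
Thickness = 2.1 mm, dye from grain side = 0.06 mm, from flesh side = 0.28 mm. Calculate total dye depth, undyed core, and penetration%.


Total dyed = 0.06 + 0.28 = 0.34 mm
Undyed core = 2.1 - 0.34 = 1.76 mm
Penetration = 0.34 / 2.1 x 100 = 16.2%


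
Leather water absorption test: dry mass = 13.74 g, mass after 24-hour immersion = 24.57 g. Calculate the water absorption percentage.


78.8%

Water absorbed = 24.57 - 13.74 = 10.83 g
WA% = 10.83 / 13.74 x 100 = 78.8%


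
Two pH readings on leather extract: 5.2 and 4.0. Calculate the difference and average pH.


Difference = |5.2 - 4.0| = 1.2
Average = (5.2 + 4.0) / 2 = 4.60


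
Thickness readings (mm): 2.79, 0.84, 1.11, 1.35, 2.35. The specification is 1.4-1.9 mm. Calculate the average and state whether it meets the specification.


Sum = 8.44
Average = 8.44 / 5 = 1.69 mm
Specification range: 1.4 to 1.9 mm
Within spec: Yes


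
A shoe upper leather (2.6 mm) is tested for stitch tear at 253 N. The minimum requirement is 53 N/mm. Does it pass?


STS = 253 / 2.6 = 97.3 N/mm
Minimum required: 53 N/mm
Passes: Yes


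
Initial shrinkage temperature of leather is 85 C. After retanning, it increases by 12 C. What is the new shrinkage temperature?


New Ts = 85 + 12 = 97 C


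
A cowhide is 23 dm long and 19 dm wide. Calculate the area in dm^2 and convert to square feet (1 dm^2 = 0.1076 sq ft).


Area = 23 x 19 = 437 dm^2
Conversion: 437 x 0.1076 = 47.02 sq ft


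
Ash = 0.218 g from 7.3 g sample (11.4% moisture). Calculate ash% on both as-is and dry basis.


As-is ash% = 0.218 / 7.3 x 100 = 2.99%
Dry mass = 7.3 x (100 - 11.4) / 100 = 6.4678 g
Dry-basis ash% = 0.218 / 6.4678 x 100 = 3.37%


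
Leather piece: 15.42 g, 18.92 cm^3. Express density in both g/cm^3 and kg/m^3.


0.815 g/cm^3
815 kg/m^3

Density = 15.42 / 18.92 = 0.815 g/cm^3
Convert: 0.815 x 1000 = 815 kg/m^3


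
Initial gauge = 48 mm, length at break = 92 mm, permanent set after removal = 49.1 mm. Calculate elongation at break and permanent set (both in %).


Elongation at break = (92 - 48) / 48 x 100 = 91.7%
Permanent set = (49.1 - 48) / 48 x 100 = 2.3%


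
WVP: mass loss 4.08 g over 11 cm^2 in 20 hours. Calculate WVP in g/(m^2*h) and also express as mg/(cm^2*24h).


WVP = 4.08 / (11 x 20) x 10000 = 185.45 g/(m^2*h)
Mass loss in mg = 4.08 x 1000 = 4080 mg
Per cm^2 per 24h in mg: 4080 x 24 / (11 x 20) = 97920 / 220 = 445.09 mg/(cm^2*24h)


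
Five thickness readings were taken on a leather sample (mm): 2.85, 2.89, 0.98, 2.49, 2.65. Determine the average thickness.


Sum = 2.85 + 2.89 + 0.98 + 2.49 + 2.65 = 11.86
Average = 11.86 / 5 = 2.37 mm


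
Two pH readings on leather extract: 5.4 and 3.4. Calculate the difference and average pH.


Difference = |5.4 - 3.4| = 2.0
Average = (5.4 + 3.4) / 2 = 4.40


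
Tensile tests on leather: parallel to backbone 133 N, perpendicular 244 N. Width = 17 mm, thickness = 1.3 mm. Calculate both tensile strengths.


Area = 17 x 1.3 = 22.1 mm^2
TS (parallel) = 133 / 22.1 = 6.02 N/mm^2
TS (perpendicular) = 244 / 22.1 = 11.04 N/mm^2


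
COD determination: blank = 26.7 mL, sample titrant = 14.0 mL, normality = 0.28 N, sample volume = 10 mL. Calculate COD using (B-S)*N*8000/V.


2844.8 mg/L

COD = (26.7 - 14.0) x 0.28 x 8000 / 10
COD = 12.7 x 0.28 x 8000 / 10
COD = 2844.8 mg/L


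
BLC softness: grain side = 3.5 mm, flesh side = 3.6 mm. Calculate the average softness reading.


3.55 mm


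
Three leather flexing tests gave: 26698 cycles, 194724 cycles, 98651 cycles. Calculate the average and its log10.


Average = 106691 cycles
log10 = 5.03

Average = (26698 + 194724 + 98651) / 3 = 106691 cycles
log10(106691) = 5.03


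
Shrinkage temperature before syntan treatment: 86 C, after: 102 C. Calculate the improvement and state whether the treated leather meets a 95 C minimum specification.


Improvement = 16 C
Meets 95 C spec: Yes

Improvement = 102 - 86 = 16 C
Spec check: 102 C >= 95 C? Yes


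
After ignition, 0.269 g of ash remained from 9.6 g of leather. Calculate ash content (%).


Ash% = 0.269 / 9.6 x 100
Ash% = 2.80%


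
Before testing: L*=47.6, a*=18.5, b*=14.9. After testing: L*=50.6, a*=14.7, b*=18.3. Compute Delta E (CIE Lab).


Delta E = 5.92


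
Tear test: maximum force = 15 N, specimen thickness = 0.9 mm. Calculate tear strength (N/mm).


16.7 N/mm


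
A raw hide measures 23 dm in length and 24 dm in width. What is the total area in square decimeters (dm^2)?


552 dm^2


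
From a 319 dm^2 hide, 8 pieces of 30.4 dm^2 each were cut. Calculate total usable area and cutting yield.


Total usable = 8 x 30.4 = 243.2 dm^2
Yield = 243.2 / 319 x 100 = 76.2%


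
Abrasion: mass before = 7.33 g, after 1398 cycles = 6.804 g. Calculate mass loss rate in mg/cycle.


0.376 mg/cycle


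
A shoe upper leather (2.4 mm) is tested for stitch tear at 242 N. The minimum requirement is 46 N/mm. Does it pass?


STS = 242 / 2.4 = 100.8 N/mm
Minimum required: 46 N/mm
Passes: Yes


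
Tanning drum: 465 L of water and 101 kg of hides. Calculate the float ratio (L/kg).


Float ratio = water / hide weight
Ratio = 465 / 101 = 4.6


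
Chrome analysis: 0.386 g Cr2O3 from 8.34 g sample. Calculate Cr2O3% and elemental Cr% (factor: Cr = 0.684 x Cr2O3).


Cr2O3% = 0.386 / 8.34 x 100 = 4.63%
Cr% = 4.63 x 0.684 = 3.17%


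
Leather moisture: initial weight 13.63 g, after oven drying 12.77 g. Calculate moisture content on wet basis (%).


Moisture = 13.63 - 12.77 = 0.86 g
MC = 0.86 / 13.63 x 100 = 6.3%


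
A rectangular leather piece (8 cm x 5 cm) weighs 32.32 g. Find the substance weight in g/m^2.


Area = 8 x 5 = 40 cm^2
SW = 32.32 / 40 x 10000 = 8080.0 g/m^2


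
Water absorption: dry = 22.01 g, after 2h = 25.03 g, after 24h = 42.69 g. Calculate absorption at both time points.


2h absorption = 13.7%
24h absorption = 94.0%


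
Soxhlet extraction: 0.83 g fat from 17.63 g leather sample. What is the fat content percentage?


4.7%


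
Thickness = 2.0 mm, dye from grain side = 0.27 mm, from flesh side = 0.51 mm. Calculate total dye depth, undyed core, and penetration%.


Total dyed = 0.78 mm
Undyed core = 1.22 mm
Penetration = 39.0%


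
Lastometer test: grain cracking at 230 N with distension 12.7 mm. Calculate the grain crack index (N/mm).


Grain crack index = force / distension
Index = 230 / 12.7 = 18.1 N/mm


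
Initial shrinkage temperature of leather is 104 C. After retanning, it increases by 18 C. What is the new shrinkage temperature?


New Ts = 104 + 18 = 122 C


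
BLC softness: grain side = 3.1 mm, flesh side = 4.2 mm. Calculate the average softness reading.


Average = (3.1 + 4.2) / 2
Average = 3.65 mm


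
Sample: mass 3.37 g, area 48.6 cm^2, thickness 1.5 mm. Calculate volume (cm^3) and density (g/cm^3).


Volume = 7.290 cm^3
Density = 0.462 g/cm^3

Thickness in cm = 1.5 / 10 = 0.15 cm
Volume = 48.6 x 0.15 = 7.290 cm^3
Density = 3.37 / 7.290 = 0.462 g/cm^3


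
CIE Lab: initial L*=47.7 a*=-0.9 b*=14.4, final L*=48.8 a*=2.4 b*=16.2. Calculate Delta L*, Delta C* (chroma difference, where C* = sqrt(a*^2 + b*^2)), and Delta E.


Delta L* = 48.8 - 47.7 = 1.1
C1* = sqrt((-0.9)^2 + (14.4)^2) = 14.428
C2* = sqrt((2.4)^2 + (16.2)^2) = 16.377
Delta C* = 16.377 - 14.428 = 1.95
Delta E = sqrt((1.1)^2 + (3.3)^2 + (1.8)^2) = 3.92


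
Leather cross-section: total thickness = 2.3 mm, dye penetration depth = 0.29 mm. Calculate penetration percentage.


12.6%


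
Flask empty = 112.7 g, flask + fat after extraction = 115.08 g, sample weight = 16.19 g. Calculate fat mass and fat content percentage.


Fat mass = 115.08 - 112.7 = 2.38 g
Fat% = 2.38 / 16.19 x 100 = 14.7%


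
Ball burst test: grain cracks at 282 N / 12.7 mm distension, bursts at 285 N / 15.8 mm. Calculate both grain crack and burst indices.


Crack index = 22.2 N/mm
Burst index = 18.0 N/mm


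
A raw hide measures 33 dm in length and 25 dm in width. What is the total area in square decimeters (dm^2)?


Area = length x width
Area = 33 x 25 = 825 dm^2


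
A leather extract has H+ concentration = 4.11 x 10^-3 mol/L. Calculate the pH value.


pH = 2.39

pH = -log10[H+]
pH = -log10(4.11 x 10^-3) = 2.39


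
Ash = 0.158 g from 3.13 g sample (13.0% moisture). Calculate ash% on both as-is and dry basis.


As-is ash% = 0.158 / 3.13 x 100 = 5.05%
Dry mass = 3.13 x (100 - 13.0) / 100 = 2.7231 g
Dry-basis ash% = 0.158 / 2.7231 x 100 = 5.80%


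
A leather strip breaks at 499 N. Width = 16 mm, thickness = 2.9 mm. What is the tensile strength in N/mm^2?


Cross-sectional area = 16 x 2.9 = 46.4 mm^2
Tensile strength = 499 / 46.4 = 10.75 N/mm^2


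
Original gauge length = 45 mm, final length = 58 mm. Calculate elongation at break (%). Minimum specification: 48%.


Extension = 58 - 45 = 13 mm
Elongation = 13 / 45 x 100 = 28.9%
Minimum required: 48%
Meets specification: No


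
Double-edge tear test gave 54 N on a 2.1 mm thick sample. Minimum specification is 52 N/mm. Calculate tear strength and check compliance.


Tear strength = 54 / 2.1 = 25.7 N/mm
Required minimum = 52 N/mm
Compliant: No


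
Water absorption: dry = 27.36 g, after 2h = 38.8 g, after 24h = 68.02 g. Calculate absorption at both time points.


2h absorption = 41.8%
24h absorption = 148.6%

WA (2h) = (38.8 - 27.36) / 27.36 x 100 = 41.8%
WA (24h) = (68.02 - 27.36) / 27.36 x 100 = 148.6%


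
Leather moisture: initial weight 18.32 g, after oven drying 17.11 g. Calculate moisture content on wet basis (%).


6.6%

Moisture = 18.32 - 17.11 = 1.21 g
MC = 1.21 / 18.32 x 100 = 6.6%


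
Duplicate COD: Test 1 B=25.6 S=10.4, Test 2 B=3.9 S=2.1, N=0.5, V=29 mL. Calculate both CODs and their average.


COD1 = (25.6 - 10.4) x 0.5 x 8000 / 29 = 2096.6 mg/L
COD2 = (3.9 - 2.1) x 0.5 x 8000 / 29 = 248.3 mg/L
Average = (2096.6 + 248.3) / 2 = 1172.5 mg/L


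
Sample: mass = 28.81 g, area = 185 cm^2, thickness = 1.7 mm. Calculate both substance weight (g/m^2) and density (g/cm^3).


Substance weight = 1557.3 g/m^2
Density = 0.916 g/cm^3


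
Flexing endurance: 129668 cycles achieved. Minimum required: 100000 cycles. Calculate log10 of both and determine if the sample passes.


Achieved: log10 = 5.11
Required: log10 = 5.00
Passes: Yes


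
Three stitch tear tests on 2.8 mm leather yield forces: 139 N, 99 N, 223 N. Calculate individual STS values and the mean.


STS1 = 139 / 2.8 = 49.6 N/mm
STS2 = 99 / 2.8 = 35.4 N/mm
STS3 = 223 / 2.8 = 79.6 N/mm
Mean = (49.6 + 35.4 + 79.6) / 3 = 54.9 N/mm


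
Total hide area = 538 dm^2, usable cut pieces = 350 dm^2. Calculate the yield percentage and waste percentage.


Yield = 65.1%
Waste = 34.9%

Yield = 350 / 538 x 100 = 65.1%
Waste = 538 - 350 = 188 dm^2
Waste% = 100 - 65.1 = 34.9%


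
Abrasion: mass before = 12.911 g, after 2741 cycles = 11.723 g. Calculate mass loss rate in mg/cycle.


0.433 mg/cycle

Mass loss = 12.911 - 11.723 = 1.188 g
Rate = 1.188 / 2741 x 1000 = 0.433 mg/cycle


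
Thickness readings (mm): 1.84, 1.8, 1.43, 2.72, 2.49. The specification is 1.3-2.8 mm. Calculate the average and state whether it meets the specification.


Sum = 10.28
Average = 10.28 / 5 = 2.06 mm
Specification range: 1.3 to 2.8 mm
Within spec: Yes


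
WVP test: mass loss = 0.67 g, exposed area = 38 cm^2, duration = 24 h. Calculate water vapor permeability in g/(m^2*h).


WVP = mass_loss / (area x time) x 10000
WVP = 0.67 / (38 x 24) x 10000
WVP = 0.67 / 912 x 10000 = 7.35 g/(m^2*h)


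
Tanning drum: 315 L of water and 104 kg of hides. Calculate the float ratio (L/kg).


3.0

Float ratio = water / hide weight
Ratio = 315 / 104 = 3.0


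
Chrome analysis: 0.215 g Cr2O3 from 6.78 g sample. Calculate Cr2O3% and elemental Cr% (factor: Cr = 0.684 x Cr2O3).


Cr2O3 = 3.17%
Cr = 2.17%

Cr2O3% = 0.215 / 6.78 x 100 = 3.17%
Cr% = 3.17 x 0.684 = 2.17%


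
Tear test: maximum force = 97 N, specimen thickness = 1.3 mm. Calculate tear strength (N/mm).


74.6 N/mm

Tear strength = force / thickness
Tear = 97 / 1.3 = 74.6 N/mm


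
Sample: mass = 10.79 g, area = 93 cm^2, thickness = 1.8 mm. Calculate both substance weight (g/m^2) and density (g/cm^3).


SW = 10.79 / 93 x 10000 = 1160.2 g/m^2
Volume = 93 x 1.8 / 10 = 16.74 cm^3
Density = 10.79 / 16.74 = 0.645 g/cm^3


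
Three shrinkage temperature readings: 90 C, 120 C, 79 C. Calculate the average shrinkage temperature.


Average = (90 + 120 + 79) / 3
Average = 289 / 3 = 96.3 C


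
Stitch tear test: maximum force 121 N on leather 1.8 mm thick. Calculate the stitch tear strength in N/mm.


Stitch tear strength = force / thickness
STS = 121 / 1.8 = 67.2 N/mm


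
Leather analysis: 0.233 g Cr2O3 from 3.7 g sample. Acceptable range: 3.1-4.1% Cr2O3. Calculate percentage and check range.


Cr2O3% = 0.233 / 3.7 x 100 = 6.30%
Acceptable range: 3.1 to 4.1%
Within range: No


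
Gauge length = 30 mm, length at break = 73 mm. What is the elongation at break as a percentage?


143.3%


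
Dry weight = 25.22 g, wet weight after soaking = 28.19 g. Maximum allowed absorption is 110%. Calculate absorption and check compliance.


WA = (28.19 - 25.22) / 25.22 x 100 = 11.8%
Maximum allowed: 110%
Compliant: Yes


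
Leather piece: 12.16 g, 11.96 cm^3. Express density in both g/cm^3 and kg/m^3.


Density = 12.16 / 11.96 = 1.017 g/cm^3
Convert: 1.017 x 1000 = 1017 kg/m^3


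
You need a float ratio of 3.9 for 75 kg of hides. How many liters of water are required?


292.5 L

Water = hide weight x target ratio
Water = 75 x 3.9 = 292.5 L


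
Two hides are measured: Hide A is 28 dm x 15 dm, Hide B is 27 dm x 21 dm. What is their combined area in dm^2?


987 dm^2

Hide A area = 28 x 15 = 420 dm^2
Hide B area = 27 x 21 = 567 dm^2
Total = 420 + 567 = 987 dm^2


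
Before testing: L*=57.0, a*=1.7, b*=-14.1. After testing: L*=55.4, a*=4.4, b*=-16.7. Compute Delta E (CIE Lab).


Delta E = 4.08


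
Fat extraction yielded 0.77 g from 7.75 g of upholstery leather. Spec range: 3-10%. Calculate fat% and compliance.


Fat% = 0.77 / 7.75 x 100 = 9.9%
Spec range: 3-10%
Compliant: Yes


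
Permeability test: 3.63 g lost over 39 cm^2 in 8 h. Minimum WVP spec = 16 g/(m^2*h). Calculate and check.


WVP = 116.35 g/(m^2*h)
Meets specification: Yes

WVP = 3.63 / (39 x 8) x 10000 = 116.35 g/(m^2*h)
Minimum: 16 g/(m^2*h)
Meets spec: Yes


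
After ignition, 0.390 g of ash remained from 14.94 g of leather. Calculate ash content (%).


Ash% = 0.390 / 14.94 x 100
Ash% = 2.61%


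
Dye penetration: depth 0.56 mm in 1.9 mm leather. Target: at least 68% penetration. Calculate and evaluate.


Penetration = 0.56 / 1.9 x 100 = 29.5%
Target: 68%
Meets target: No


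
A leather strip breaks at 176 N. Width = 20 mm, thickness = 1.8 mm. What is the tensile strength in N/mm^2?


4.89 N/mm^2

Cross-sectional area = 20 x 1.8 = 36.0 mm^2
Tensile strength = 176 / 36.0 = 4.89 N/mm^2


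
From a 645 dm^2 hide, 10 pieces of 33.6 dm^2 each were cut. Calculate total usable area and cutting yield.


Usable area = 336.0 dm^2
Yield = 52.1%

Total usable = 10 x 33.6 = 336.0 dm^2
Yield = 336.0 / 645 x 100 = 52.1%


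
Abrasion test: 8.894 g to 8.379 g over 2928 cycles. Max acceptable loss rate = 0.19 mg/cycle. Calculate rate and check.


Loss = 8.894 - 8.379 = 0.515 g
Rate = 0.515 g / 2928 cycles x 1000 = 0.176 mg/cycle
Max = 0.19 mg/cycle
Passes: Yes


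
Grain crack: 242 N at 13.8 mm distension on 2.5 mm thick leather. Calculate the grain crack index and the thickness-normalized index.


Crack index = 17.5 N/mm
Normalized index = 7.0 N/mm per mm

Crack index = 242 / 13.8 = 17.5 N/mm
Normalized = 17.5 / 2.5 = 7.0 N/mm per mm


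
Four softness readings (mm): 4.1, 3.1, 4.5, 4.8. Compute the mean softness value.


Sum = 4.1 + 3.1 + 4.5 + 4.8
Mean = 16.5 / 4 = 4.13 mm


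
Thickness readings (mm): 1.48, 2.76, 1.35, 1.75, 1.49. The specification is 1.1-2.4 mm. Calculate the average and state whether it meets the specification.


Sum = 8.83
Average = 8.83 / 5 = 1.77 mm
Specification range: 1.1 to 2.4 mm
Within spec: Yes


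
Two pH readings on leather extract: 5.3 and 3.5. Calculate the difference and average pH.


Difference = |5.3 - 3.5| = 1.8
Average = (5.3 + 3.5) / 2 = 4.40


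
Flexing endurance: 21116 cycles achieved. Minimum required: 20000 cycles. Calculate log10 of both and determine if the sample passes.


Achieved: log10 = 4.32
Required: log10 = 4.30
Passes: Yes

log10(21116) = 4.32
log10(20000) = 4.30
Passes: Yes


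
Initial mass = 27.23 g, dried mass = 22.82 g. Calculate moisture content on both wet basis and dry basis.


Moisture lost = 27.23 - 22.82 = 4.41 g
Wet basis MC = 4.41 / 27.23 x 100 = 16.2%
Dry basis MC = 4.41 / 22.82 x 100 = 19.3%


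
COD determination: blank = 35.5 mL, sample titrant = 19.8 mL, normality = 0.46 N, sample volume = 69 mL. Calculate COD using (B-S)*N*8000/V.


837.3 mg/L

COD = (35.5 - 19.8) x 0.46 x 8000 / 69
COD = 15.7 x 0.46 x 8000 / 69
COD = 837.3 mg/L


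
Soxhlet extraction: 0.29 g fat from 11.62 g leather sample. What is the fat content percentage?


2.5%


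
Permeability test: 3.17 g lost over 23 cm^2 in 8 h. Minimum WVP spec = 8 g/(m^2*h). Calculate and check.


WVP = 172.28 g/(m^2*h)
Meets specification: Yes


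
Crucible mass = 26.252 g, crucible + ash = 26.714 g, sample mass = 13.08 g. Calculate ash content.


Ash mass = 0.462 g
Ash content = 3.53%


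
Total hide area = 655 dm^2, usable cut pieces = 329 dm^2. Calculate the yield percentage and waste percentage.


Yield = 50.2%
Waste = 49.8%

Yield = 329 / 655 x 100 = 50.2%
Waste = 655 - 329 = 326 dm^2
Waste% = 100 - 50.2 = 49.8%


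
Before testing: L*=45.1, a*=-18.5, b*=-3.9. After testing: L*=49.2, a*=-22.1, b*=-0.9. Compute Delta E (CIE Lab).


Delta E = 6.23

dL = 49.2 - 45.1 = 4.1
da = -22.1 - (-18.5) = -3.6
db = -0.9 - (-3.9) = 3.0
dE = sqrt((4.1)^2 + (-3.6)^2 + (3.0)^2) = 6.23


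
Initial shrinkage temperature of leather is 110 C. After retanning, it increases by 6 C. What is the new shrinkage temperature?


New Ts = 110 + 6 = 116 C


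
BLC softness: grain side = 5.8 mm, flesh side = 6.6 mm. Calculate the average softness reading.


Average = (5.8 + 6.6) / 2
Average = 6.20 mm


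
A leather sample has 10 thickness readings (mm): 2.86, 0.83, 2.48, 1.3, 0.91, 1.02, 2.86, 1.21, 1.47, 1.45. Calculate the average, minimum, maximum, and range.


Average = 1.64 mm
Min = 0.83 mm
Max = 2.86 mm
Range = 2.03 mm


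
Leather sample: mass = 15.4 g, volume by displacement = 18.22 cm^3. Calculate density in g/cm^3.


Density = mass / volume
Density = 15.4 / 18.22 = 0.845 g/cm^3


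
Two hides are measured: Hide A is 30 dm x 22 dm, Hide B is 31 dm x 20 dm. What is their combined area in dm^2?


1280 dm^2


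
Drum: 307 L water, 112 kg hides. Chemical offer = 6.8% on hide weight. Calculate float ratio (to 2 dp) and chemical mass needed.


Float ratio = 307 / 112 = 2.74
Chemical = 112 x 6.8 / 100 = 7.616 kg


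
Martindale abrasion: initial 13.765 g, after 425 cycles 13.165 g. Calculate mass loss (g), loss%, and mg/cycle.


Loss = 13.765 - 13.165 = 0.600 g
Loss% = 0.600 / 13.765 x 100 = 4.36%
Rate = 0.600 / 425 x 1000 = 1.412 mg/cycle


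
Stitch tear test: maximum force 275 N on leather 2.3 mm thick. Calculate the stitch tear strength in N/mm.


119.6 N/mm

Stitch tear strength = force / thickness
STS = 275 / 2.3 = 119.6 N/mm


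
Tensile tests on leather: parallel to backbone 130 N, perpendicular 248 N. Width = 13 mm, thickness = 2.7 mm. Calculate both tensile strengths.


Parallel = 3.70 N/mm^2
Perpendicular = 7.07 N/mm^2

Area = 13 x 2.7 = 35.1 mm^2
TS (parallel) = 130 / 35.1 = 3.70 N/mm^2
TS (perpendicular) = 248 / 35.1 = 7.07 N/mm^2


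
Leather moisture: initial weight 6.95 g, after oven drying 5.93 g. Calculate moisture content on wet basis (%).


14.7%


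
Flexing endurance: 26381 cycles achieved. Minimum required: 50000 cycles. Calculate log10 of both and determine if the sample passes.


log10(26381) = 4.42
log10(50000) = 4.70
Passes: No


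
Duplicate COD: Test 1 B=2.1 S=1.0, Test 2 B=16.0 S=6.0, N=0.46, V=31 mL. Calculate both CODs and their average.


COD1 = 130.6 mg/L
COD2 = 1187.1 mg/L
Average = 658.9 mg/L

COD1 = (2.1 - 1.0) x 0.46 x 8000 / 31 = 130.6 mg/L
COD2 = (16.0 - 6.0) x 0.46 x 8000 / 31 = 1187.1 mg/L
Average = (130.6 + 1187.1) / 2 = 658.9 mg/L


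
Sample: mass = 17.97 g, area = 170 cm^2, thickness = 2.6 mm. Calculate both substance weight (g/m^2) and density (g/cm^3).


Substance weight = 1057.1 g/m^2
Density = 0.407 g/cm^3

SW = 17.97 / 170 x 10000 = 1057.1 g/m^2
Volume = 170 x 2.6 / 10 = 44.20 cm^3
Density = 17.97 / 44.20 = 0.407 g/cm^3


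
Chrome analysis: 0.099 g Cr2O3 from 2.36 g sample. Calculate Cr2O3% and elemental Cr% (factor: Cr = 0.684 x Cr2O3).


Cr2O3 = 4.19%
Cr = 2.87%

Cr2O3% = 0.099 / 2.36 x 100 = 4.19%
Cr% = 4.19 x 0.684 = 2.87%


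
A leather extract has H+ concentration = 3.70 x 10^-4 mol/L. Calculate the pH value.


pH = 3.43

pH = -log10[H+]
pH = -log10(3.70 x 10^-4) = 3.43


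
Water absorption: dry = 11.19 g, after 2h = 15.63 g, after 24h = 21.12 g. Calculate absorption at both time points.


WA (2h) = (15.63 - 11.19) / 11.19 x 100 = 39.7%
WA (24h) = (21.12 - 11.19) / 11.19 x 100 = 88.7%


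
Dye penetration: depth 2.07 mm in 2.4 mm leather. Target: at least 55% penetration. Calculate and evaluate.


Penetration = 2.07 / 2.4 x 100 = 86.3%
Target: 55%
Meets target: Yes


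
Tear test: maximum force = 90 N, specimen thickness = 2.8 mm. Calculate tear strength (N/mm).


Tear strength = force / thickness
Tear = 90 / 2.8 = 32.1 N/mm


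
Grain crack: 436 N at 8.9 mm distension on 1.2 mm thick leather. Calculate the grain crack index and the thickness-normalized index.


Crack index = 436 / 8.9 = 49.0 N/mm
Normalized = 49.0 / 1.2 = 40.8 N/mm per mm


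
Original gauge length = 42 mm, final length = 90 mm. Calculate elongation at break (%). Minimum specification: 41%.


Elongation = 114.3%
Meets spec: Yes


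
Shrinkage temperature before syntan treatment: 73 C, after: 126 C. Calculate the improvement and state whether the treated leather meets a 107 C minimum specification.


Improvement = 53 C
Meets 107 C spec: Yes

Improvement = 126 - 73 = 53 C
Spec check: 126 C >= 107 C? Yes


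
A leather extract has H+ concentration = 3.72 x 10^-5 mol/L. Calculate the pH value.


pH = 4.43

pH = -log10[H+]
pH = -log10(3.72 x 10^-5) = 4.43


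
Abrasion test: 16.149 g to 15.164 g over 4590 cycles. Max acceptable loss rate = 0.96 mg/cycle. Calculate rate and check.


Loss = 16.149 - 15.164 = 0.985 g
Rate = 0.985 g / 4590 cycles x 1000 = 0.215 mg/cycle
Max = 0.96 mg/cycle
Passes: Yes


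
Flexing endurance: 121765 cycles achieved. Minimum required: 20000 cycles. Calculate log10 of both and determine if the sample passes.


Achieved: log10 = 5.09
Required: log10 = 4.30
Passes: Yes


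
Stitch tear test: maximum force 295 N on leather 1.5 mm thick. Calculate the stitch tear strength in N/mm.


196.7 N/mm


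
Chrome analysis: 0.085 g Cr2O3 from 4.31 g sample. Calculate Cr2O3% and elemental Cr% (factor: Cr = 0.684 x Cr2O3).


Cr2O3 = 1.97%
Cr = 1.35%

Cr2O3% = 0.085 / 4.31 x 100 = 1.97%
Cr% = 1.97 x 0.684 = 1.35%


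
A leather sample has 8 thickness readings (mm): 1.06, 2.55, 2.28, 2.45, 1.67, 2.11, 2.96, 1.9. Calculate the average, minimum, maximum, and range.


Sum = 16.98
Average = 16.98 / 8 = 2.12 mm
Minimum = 1.06 mm
Maximum = 2.96 mm
Range = 2.96 - 1.06 = 1.90 mm


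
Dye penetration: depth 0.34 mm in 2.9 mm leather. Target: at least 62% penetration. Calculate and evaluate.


Penetration = 0.34 / 2.9 x 100 = 11.7%
Target: 62%
Meets target: No


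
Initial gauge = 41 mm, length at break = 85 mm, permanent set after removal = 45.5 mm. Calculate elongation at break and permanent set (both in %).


Elongation at break = 107.3%
Permanent set = 11.0%

Elongation at break = (85 - 41) / 41 x 100 = 107.3%
Permanent set = (45.5 - 41) / 41 x 100 = 11.0%


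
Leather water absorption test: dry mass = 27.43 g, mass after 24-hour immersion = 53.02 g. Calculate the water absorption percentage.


Water absorbed = 53.02 - 27.43 = 25.59 g
WA% = 25.59 / 27.43 x 100 = 93.3%


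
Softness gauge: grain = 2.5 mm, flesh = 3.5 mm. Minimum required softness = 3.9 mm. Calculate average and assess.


Average = (2.5 + 3.5) / 2 = 3.00 mm
Minimum = 3.9 mm
Meets requirement: No


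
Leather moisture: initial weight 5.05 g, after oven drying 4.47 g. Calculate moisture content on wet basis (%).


Moisture = 5.05 - 4.47 = 0.58 g
MC = 0.58 / 5.05 x 100 = 11.5%


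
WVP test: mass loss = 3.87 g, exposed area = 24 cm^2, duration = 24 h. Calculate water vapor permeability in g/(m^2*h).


67.19 g/(m^2*h)

WVP = mass_loss / (area x time) x 10000
WVP = 3.87 / (24 x 24) x 10000
WVP = 3.87 / 576 x 10000 = 67.19 g/(m^2*h)


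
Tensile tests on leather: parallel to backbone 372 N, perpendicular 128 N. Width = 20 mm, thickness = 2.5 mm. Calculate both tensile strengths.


Parallel = 7.44 N/mm^2
Perpendicular = 2.56 N/mm^2

Area = 20 x 2.5 = 50.0 mm^2
TS (parallel) = 372 / 50.0 = 7.44 N/mm^2
TS (perpendicular) = 128 / 50.0 = 2.56 N/mm^2


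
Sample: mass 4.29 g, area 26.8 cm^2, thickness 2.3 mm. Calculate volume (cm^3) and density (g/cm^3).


Thickness in cm = 2.3 / 10 = 0.23 cm
Volume = 26.8 x 0.23 = 6.164 cm^3
Density = 4.29 / 6.164 = 0.696 g/cm^3


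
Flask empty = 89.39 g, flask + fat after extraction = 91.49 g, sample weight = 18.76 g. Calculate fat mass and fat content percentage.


Fat mass = 91.49 - 89.39 = 2.10 g
Fat% = 2.10 / 18.76 x 100 = 11.2%


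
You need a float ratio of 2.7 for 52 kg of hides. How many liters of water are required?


140.4 L

Water = hide weight x target ratio
Water = 52 x 2.7 = 140.4 L


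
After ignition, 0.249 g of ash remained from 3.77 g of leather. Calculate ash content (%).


Ash% = 0.249 / 3.77 x 100
Ash% = 6.60%


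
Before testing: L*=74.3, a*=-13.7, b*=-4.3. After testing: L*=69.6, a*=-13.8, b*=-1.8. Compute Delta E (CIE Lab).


dL = 69.6 - 74.3 = -4.7
da = -13.8 - (-13.7) = -0.1
db = -1.8 - (-4.3) = 2.5
dE = sqrt((-4.7)^2 + (-0.1)^2 + (2.5)^2) = 5.32


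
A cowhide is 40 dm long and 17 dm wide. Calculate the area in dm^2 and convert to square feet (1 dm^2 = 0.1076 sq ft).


680 dm^2
73.17 sq ft


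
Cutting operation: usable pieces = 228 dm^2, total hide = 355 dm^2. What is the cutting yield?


64.2%

Yield = usable / total x 100
Yield = 228 / 355 x 100 = 64.2%


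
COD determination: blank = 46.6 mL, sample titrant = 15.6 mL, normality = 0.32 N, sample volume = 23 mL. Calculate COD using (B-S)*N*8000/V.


3450.4 mg/L

COD = (46.6 - 15.6) x 0.32 x 8000 / 23
COD = 31.0 x 0.32 x 8000 / 23
COD = 3450.4 mg/L


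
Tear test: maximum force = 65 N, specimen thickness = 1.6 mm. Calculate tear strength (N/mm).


40.6 N/mm


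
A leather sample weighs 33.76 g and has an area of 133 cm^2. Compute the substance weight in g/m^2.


Substance weight = mass / area x 10000
SW = 33.76 / 133 x 10000
SW = 2538.3 g/m^2


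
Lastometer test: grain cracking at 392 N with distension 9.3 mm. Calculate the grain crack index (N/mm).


Grain crack index = force / distension
Index = 392 / 9.3 = 42.2 N/mm


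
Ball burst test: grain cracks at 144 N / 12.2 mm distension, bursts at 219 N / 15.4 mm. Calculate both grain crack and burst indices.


Crack index = 11.8 N/mm
Burst index = 14.2 N/mm


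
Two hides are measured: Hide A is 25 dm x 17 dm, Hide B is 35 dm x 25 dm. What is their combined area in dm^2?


Hide A area = 25 x 17 = 425 dm^2
Hide B area = 35 x 25 = 875 dm^2
Total = 425 + 875 = 1300 dm^2


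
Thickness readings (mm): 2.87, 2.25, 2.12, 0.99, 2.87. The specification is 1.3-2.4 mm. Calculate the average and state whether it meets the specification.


Sum = 11.10
Average = 11.10 / 5 = 2.22 mm
Specification range: 1.3 to 2.4 mm
Within spec: Yes


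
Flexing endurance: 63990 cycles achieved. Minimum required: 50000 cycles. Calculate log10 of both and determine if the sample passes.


Achieved: log10 = 4.81
Required: log10 = 4.70
Passes: Yes


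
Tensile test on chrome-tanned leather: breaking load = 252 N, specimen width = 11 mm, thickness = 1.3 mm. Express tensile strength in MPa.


17.62 MPa


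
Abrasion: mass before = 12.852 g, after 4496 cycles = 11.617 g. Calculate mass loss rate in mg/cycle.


Mass loss = 12.852 - 11.617 = 1.235 g
Rate = 1.235 / 4496 x 1000 = 0.275 mg/cycle


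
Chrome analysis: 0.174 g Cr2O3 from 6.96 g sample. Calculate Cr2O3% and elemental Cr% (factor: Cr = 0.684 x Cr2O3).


Cr2O3 = 2.50%
Cr = 1.71%


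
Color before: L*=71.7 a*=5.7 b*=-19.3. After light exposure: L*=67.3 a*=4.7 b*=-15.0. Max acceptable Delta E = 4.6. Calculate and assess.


dL = -4.4, da = -1.0, db = 4.3
dE = sqrt((-4.4)^2 + (-1.0)^2 + (4.3)^2) = 6.23
Max = 4.6
Passes: No


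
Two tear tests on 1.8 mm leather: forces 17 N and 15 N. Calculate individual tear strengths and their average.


Tear 1 = 17 / 1.8 = 9.4 N/mm
Tear 2 = 15 / 1.8 = 8.3 N/mm
Average = (9.4 + 8.3) / 2 = 8.9 N/mm


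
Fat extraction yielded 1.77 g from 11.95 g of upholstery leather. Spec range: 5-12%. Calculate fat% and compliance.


Fat% = 1.77 / 11.95 x 100 = 14.8%
Spec range: 5-12%
Compliant: No


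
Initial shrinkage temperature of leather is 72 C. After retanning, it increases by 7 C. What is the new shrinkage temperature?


79 C


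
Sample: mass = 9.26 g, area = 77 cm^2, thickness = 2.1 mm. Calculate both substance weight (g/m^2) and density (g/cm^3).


SW = 9.26 / 77 x 10000 = 1202.6 g/m^2
Volume = 77 x 2.1 / 10 = 16.17 cm^3
Density = 9.26 / 16.17 = 0.573 g/cm^3


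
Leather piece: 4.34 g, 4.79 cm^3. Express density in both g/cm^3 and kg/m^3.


0.906 g/cm^3
906 kg/m^3


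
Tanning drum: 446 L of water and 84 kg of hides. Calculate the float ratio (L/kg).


5.3

Float ratio = water / hide weight
Ratio = 446 / 84 = 5.3


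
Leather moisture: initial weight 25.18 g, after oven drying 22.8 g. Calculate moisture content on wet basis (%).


Moisture = 25.18 - 22.8 = 2.38 g
MC = 2.38 / 25.18 x 100 = 9.5%


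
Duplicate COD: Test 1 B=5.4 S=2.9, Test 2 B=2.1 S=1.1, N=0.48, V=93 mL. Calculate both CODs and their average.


COD1 = 103.2 mg/L
COD2 = 41.3 mg/L
Average = 72.3 mg/L

COD1 = (5.4 - 2.9) x 0.48 x 8000 / 93 = 103.2 mg/L
COD2 = (2.1 - 1.1) x 0.48 x 8000 / 93 = 41.3 mg/L
Average = (103.2 + 41.3) / 2 = 72.3 mg/L


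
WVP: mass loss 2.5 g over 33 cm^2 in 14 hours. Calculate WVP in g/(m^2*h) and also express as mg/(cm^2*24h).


WVP = 54.11 g/(m^2*h)
Daily rate = 129.87 mg/(cm^2*24h)

WVP = 2.5 / (33 x 14) x 10000 = 54.11 g/(m^2*h)
Mass loss in mg = 2.5 x 1000 = 2500 mg
Per cm^2 per 24h in mg: 2500 x 24 / (33 x 14) = 60000 / 462 = 129.87 mg/(cm^2*24h)


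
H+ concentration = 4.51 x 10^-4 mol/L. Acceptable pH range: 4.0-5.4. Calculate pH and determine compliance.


pH = -log10(4.51 x 10^-4) = 3.35
Range: 4.0 to 5.4
Compliant: No
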